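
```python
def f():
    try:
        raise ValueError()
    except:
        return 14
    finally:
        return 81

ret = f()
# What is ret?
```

Step-by-step execution trace:
1. `f()` enters try: `raise ValueError()` raises ValueError.
2. bare `except` matches → `return 14` sets pending return value 14.
3. Before returning, `finally: return 81` runs and overrides the pending return.
4. f() returns 81 → ret = 81.
Result: 81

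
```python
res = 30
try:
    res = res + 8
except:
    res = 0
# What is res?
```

Step-by-step execution trace:
1. res starts at 30.
2. try: `res = res + 8` → res = 38. No exception raised.
3. `except` is skipped.
Result: 38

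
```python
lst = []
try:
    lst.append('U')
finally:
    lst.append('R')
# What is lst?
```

Step-by-step execution trace:
1. try: `lst.append('U')` → lst = ['U'].
2. The try body completes without raising.
3. finally always runs: `lst.append('R')` → lst = ['U', 'R'].
Result: ['U', 'R']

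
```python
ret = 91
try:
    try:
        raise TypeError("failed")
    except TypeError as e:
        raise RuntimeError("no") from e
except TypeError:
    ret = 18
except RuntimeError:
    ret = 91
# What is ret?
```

Step-by-step execution trace:
1. Inner try raises TypeError; inner `except TypeError as e` catches it.
2. `raise RuntimeError(...) from e` raises RuntimeError (TypeError is attached as __cause__, but only RuntimeError is active).
3. Outer `except TypeError` does not match RuntimeError; skipped.
4. Outer `except RuntimeError` matches → ret = 91.
Result: 91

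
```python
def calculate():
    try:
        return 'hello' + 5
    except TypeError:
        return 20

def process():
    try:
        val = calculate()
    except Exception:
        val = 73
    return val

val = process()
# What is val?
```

Step-by-step execution trace:
1. `process()` calls `calculate()`.
2. In calculate: `'hello' + 5` raises TypeError; `except TypeError` catches it → returns 20.
3. In process: `val = calculate()` → val = 20. No exception reaches process.
4. `except Exception` is skipped; process returns 20.
5. val = 20.
Result: 20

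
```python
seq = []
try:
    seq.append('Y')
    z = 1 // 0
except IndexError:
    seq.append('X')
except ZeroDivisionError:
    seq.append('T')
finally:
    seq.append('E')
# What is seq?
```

Step-by-step execution trace:
1. try: `seq.append('Y')` → seq = ['Y'].
2. `z = 1 // 0` raises ZeroDivisionError.
3. `except IndexError` does not match ZeroDivisionError; skipped.
4. `except ZeroDivisionError` matches → `seq.append('T')` → seq = ['Y', 'T'].
5. finally always runs: `seq.append('E')` → seq = ['Y', 'T', 'E'].
Result: ['Y', 'T', 'E']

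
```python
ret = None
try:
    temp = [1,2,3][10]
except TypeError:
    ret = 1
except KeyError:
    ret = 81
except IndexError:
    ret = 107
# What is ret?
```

Step-by-step execution trace:
1. `temp = [1,2,3][10]` raises IndexError.
2. `except TypeError` does not match IndexError; skipped.
3. `except KeyError` does not match IndexError; skipped.
4. `except IndexError` matches → ret = 107.
Result: 107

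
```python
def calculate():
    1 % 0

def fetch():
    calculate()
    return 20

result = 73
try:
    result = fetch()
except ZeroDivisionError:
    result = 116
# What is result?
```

Step-by-step execution trace:
1. result starts at 73.
2. try: `fetch()` calls `calculate()`.
3. `calculate()` evaluates `1 % 0`, which raises ZeroDivisionError; it propagates through fetch (uncaught).
4. `return 20` in fetch is not reached; the assignment to result does not complete.
5. `except ZeroDivisionError` matches → result = 116.
Result: 116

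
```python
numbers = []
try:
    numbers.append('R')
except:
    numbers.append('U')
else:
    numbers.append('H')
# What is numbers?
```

Step-by-step execution trace:
1. try: `numbers.append('R')` → numbers = ['R']. No exception raised.
2. `except` is skipped.
3. `else` runs (try completed without exception): `numbers.append('H')` → numbers = ['R', 'H'].
Result: ['R', 'H']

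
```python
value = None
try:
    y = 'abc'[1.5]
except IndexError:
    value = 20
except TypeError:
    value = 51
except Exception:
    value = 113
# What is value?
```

Step-by-step execution trace:
1. `y = 'abc'[1.5]` raises TypeError.
2. `except IndexError` does not match TypeError; skipped.
3. `except TypeError` matches → value = 51.
4. Remaining except clauses are skipped.
Result: 51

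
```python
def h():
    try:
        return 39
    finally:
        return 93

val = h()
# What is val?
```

Step-by-step execution trace:
1. `h()` enters try: `return 39` sets pending return value 39.
2. Before returning, `finally: return 93` runs and overrides the pending return.
3. h() returns 93 → val = 93.
Result: 93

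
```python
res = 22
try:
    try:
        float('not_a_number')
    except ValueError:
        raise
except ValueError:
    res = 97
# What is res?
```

Step-by-step execution trace:
1. Inner try: `float('not_a_number')` raises ValueError.
2. Inner `except ValueError` matches; bare `raise` re-raises the same ValueError.
3. Outer `except ValueError` matches → res = 97.
Result: 97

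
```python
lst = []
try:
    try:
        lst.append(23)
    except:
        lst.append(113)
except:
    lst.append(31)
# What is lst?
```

Step-by-step execution trace:
1. Inner try: `lst.append(23)` → lst = [23]. No exception raised.
2. Inner `except` is skipped.
3. Inner try completes normally; outer `except` is skipped.
Result: [23]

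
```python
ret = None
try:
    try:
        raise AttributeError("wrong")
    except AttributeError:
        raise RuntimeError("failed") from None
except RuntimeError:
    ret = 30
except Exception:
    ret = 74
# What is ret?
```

Step-by-step execution trace:
1. Inner try raises AttributeError; inner `except AttributeError` catches it.
2. `raise RuntimeError(...) from None` raises RuntimeError (from None suppresses __context__, but the active exception is still RuntimeError).
3. Outer `except RuntimeError` matches → ret = 30.
4. `except Exception` is not reached.
Result: 30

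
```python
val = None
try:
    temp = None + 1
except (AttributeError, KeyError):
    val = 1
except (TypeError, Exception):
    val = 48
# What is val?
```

Step-by-step execution trace:
1. `temp = None + 1` raises TypeError.
2. `except (AttributeError, KeyError)` does not match TypeError; skipped.
3. `except (TypeError, Exception)` matches (TypeError is in the tuple) → val = 48.
Result: 48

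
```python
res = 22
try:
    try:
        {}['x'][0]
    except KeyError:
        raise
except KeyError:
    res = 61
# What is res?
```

Step-by-step execution trace:
1. Inner try: `{}['x'][0]` raises KeyError.
2. Inner `except KeyError` matches; bare `raise` re-raises the same KeyError.
3. Outer `except KeyError` matches → res = 61.
Result: 61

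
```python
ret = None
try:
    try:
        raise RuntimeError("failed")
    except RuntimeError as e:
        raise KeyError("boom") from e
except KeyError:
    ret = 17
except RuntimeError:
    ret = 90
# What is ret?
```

Step-by-step execution trace:
1. Inner try raises RuntimeError; inner `except RuntimeError as e` catches it.
2. `raise KeyError(...) from e` raises KeyError (RuntimeError is attached as __cause__, but only KeyError is active).
3. Outer `except KeyError` matches → ret = 17.
4. `except RuntimeError` is not reached.
Result: 17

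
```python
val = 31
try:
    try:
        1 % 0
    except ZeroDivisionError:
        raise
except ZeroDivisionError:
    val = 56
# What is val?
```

Step-by-step execution trace:
1. Inner try: `1 % 0` raises ZeroDivisionError.
2. Inner `except ZeroDivisionError` matches; bare `raise` re-raises the same ZeroDivisionError.
3. Outer `except ZeroDivisionError` matches → val = 56.
Result: 56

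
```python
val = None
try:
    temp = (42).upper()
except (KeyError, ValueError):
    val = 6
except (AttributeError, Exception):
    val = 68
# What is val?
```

Step-by-step execution trace:
1. `temp = (42).upper()` raises AttributeError.
2. `except (KeyError, ValueError)` does not match AttributeError; skipped.
3. `except (AttributeError, Exception)` matches (AttributeError is in the tuple) → val = 68.
Result: 68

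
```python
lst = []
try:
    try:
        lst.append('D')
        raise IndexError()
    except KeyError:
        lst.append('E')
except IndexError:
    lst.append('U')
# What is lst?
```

Step-by-step execution trace:
1. Inner try: `lst.append('D')` → lst = ['D'].
2. `raise IndexError()` raises IndexError.
3. Inner `except KeyError` does not match IndexError; exception propagates to outer try.
4. Outer `except IndexError` matches → `lst.append('U')` → lst = ['D', 'U'].
Result: ['D', 'U']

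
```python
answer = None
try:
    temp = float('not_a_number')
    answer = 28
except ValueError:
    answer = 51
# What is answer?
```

Step-by-step execution trace:
1. `temp = float('not_a_number')` raises ValueError.
2. `answer = 28` is not reached.
3. `except ValueError` matches → answer = 51.
Result: 51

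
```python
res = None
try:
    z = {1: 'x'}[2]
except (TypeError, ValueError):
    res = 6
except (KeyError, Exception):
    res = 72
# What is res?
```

Step-by-step execution trace:
1. `z = {1: 'x'}[2]` raises KeyError.
2. `except (TypeError, ValueError)` does not match KeyError; skipped.
3. `except (KeyError, Exception)` matches (KeyError is in the tuple) → res = 72.
Result: 72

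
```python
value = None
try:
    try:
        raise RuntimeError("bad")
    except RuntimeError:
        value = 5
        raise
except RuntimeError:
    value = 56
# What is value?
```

Step-by-step execution trace:
1. Inner try: `raise RuntimeError("bad")` raises RuntimeError.
2. Inner `except RuntimeError` matches → value = 5.
3. bare `raise` re-raises the same RuntimeError.
4. Outer `except RuntimeError` matches → value = 56.
Result: 56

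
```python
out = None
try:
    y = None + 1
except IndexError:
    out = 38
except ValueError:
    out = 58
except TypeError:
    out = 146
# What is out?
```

Step-by-step execution trace:
1. `y = None + 1` raises TypeError.
2. `except IndexError` does not match TypeError; skipped.
3. `except ValueError` does not match TypeError; skipped.
4. `except TypeError` matches → out = 146.
Result: 146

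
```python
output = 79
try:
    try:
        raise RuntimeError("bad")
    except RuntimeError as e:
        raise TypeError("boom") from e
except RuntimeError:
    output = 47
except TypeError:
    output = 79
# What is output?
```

Step-by-step execution trace:
1. Inner try raises RuntimeError; inner `except RuntimeError as e` catches it.
2. `raise TypeError(...) from e` raises TypeError (RuntimeError is attached as __cause__, but only TypeError is active).
3. Outer `except RuntimeError` does not match TypeError; skipped.
4. Outer `except TypeError` matches → output = 79.
Result: 79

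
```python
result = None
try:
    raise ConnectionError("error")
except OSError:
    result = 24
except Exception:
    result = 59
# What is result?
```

Step-by-step execution trace:
1. `raise ConnectionError(...)` raises ConnectionError.
2. `except OSError` matches (ConnectionError is a subclass of OSError) → result = 24.
3. `except Exception` is not reached.
Result: 24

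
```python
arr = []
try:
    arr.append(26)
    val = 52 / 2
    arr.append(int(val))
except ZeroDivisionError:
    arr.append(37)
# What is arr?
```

Step-by-step execution trace:
1. try: `arr.append(26)` → arr = [26].
2. `val = 52 / 2` → val = 26.0. No exception raised.
3. `arr.append(int(val))` → arr = [26, 26].
4. `except ZeroDivisionError` is skipped (no exception was raised).
Result: [26, 26]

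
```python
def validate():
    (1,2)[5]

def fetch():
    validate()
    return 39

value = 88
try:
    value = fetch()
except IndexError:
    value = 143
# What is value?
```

Step-by-step execution trace:
1. value starts at 88.
2. try: `fetch()` calls `validate()`.
3. `validate()` evaluates `(1,2)[5]`, which raises IndexError; it propagates through fetch (uncaught).
4. `return 39` in fetch is not reached; the assignment to value does not complete.
5. `except IndexError` matches → value = 143.
Result: 143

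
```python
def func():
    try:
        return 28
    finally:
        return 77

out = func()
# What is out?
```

Step-by-step execution trace:
1. `func()` enters try: `return 28` sets pending return value 28.
2. Before returning, `finally: return 77` runs and overrides the pending return.
3. func() returns 77 → out = 77.
Result: 77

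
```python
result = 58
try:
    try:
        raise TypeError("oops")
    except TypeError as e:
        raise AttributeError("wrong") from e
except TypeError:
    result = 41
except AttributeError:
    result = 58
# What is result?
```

Step-by-step execution trace:
1. Inner try raises TypeError; inner `except TypeError as e` catches it.
2. `raise AttributeError(...) from e` raises AttributeError (TypeError is attached as __cause__, but only AttributeError is active).
3. Outer `except TypeError` does not match AttributeError; skipped.
4. Outer `except AttributeError` matches → result = 58.
Result: 58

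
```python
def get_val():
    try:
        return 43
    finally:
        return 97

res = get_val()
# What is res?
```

Step-by-step execution trace:
1. `get_val()` enters try: `return 43` sets pending return value 43.
2. Before returning, `finally: return 97` runs and overrides the pending return.
3. get_val() returns 97 → res = 97.
Result: 97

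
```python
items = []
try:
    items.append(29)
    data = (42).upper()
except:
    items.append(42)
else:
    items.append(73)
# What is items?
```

Step-by-step execution trace:
1. try: `items.append(29)` → items = [29].
2. `data = (42).upper()` raises AttributeError.
3. bare `except` matches → `items.append(42)` → items = [29, 42].
4. `else` is skipped (an exception was raised).
Result: [29, 42]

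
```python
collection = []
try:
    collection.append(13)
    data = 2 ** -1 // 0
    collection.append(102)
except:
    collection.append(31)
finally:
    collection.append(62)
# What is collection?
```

Step-by-step execution trace:
1. try: `collection.append(13)` → collection = [13].
2. `data = 2 ** -1 // 0` raises ZeroDivisionError; `collection.append(102)` is not reached.
3. bare `except` matches → `collection.append(31)` → collection = [13, 31].
4. finally always runs: `collection.append(62)` → collection = [13, 31, 62].
Result: [13, 31, 62]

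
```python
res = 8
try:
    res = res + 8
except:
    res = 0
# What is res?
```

Step-by-step execution trace:
1. res starts at 8.
2. try: `res = res + 8` → res = 16. No exception raised.
3. `except` is skipped.
Result: 16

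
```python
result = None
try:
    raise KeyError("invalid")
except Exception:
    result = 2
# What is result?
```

Step-by-step execution trace:
1. `raise KeyError(...)` raises KeyError.
2. `except Exception` matches (KeyError is a subclass of Exception) → result = 2.
Result: 2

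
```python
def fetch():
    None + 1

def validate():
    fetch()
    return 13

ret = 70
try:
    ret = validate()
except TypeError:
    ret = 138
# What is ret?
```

Step-by-step execution trace:
1. ret starts at 70.
2. try: `validate()` calls `fetch()`.
3. `fetch()` evaluates `None + 1`, which raises TypeError; it propagates through validate (uncaught).
4. `return 13` in validate is not reached; the assignment to ret does not complete.
5. `except TypeError` matches → ret = 138.
Result: 138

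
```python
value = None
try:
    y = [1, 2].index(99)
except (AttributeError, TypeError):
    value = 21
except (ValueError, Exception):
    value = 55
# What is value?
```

Step-by-step execution trace:
1. `y = [1, 2].index(99)` raises ValueError.
2. `except (AttributeError, TypeError)` does not match ValueError; skipped.
3. `except (ValueError, Exception)` matches (ValueError is in the tuple) → value = 55.
Result: 55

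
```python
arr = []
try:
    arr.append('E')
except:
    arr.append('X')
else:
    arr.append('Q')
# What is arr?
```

Step-by-step execution trace:
1. try: `arr.append('E')` → arr = ['E']. No exception raised.
2. `except` is skipped.
3. `else` runs (try completed without exception): `arr.append('Q')` → arr = ['E', 'Q'].
Result: ['E', 'Q']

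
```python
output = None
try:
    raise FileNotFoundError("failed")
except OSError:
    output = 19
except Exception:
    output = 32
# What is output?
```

Step-by-step execution trace:
1. `raise FileNotFoundError(...)` raises FileNotFoundError.
2. `except OSError` matches (FileNotFoundError is a subclass of OSError) → output = 19.
3. `except Exception` is not reached.
Result: 19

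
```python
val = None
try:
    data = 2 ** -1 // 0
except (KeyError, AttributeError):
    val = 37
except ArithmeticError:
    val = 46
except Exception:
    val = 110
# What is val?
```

Step-by-step execution trace:
1. `data = 2 ** -1 // 0` raises ZeroDivisionError.
2. `except (KeyError, AttributeError)` does not match ZeroDivisionError; skipped.
3. `except ArithmeticError` matches (ZeroDivisionError is a subclass of ArithmeticError) → val = 46.
4. `except Exception` is not reached.
Result: 46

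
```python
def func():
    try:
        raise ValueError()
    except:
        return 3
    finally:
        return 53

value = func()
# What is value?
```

Step-by-step execution trace:
1. `func()` enters try: `raise ValueError()` raises ValueError.
2. bare `except` matches → `return 3` sets pending return value 3.
3. Before returning, `finally: return 53` runs and overrides the pending return.
4. func() returns 53 → value = 53.
Result: 53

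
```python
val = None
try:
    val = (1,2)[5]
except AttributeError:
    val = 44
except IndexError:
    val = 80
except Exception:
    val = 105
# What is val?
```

Step-by-step execution trace:
1. `val = (1,2)[5]` raises IndexError.
2. `except AttributeError` does not match IndexError; skipped.
3. `except IndexError` matches → val = 80.
4. Remaining except clauses are skipped.
Result: 80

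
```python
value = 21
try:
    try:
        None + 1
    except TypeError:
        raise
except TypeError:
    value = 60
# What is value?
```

Step-by-step execution trace:
1. Inner try: `None + 1` raises TypeError.
2. Inner `except TypeError` matches; bare `raise` re-raises the same TypeError.
3. Outer `except TypeError` matches → value = 60.
Result: 60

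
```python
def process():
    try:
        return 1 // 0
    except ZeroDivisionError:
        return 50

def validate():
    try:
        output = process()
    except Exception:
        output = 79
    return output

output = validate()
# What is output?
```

Step-by-step execution trace:
1. `validate()` calls `process()`.
2. In process: `1 // 0` raises ZeroDivisionError; `except ZeroDivisionError` catches it → returns 50.
3. In validate: `output = process()` → output = 50. No exception reaches validate.
4. `except Exception` is skipped; validate returns 50.
5. output = 50.
Result: 50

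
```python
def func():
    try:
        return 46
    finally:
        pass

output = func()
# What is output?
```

Step-by-step execution trace:
1. `func()` enters try: `return 46` sets pending return value 46.
2. Before returning, `finally: pass` runs (no effect).
3. func() returns 46 → output = 46.
Result: 46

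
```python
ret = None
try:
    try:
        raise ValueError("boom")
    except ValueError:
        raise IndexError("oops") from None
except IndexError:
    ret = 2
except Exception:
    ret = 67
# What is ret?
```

Step-by-step execution trace:
1. Inner try raises ValueError; inner `except ValueError` catches it.
2. `raise IndexError(...) from None` raises IndexError (from None suppresses __context__, but the active exception is still IndexError).
3. Outer `except IndexError` matches → ret = 2.
4. `except Exception` is not reached.
Result: 2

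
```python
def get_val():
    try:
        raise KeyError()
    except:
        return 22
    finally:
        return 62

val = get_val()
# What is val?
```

Step-by-step execution trace:
1. `get_val()` enters try: `raise KeyError()` raises KeyError.
2. bare `except` matches → `return 22` sets pending return value 22.
3. Before returning, `finally: return 62` runs and overrides the pending return.
4. get_val() returns 62 → val = 62.
Result: 62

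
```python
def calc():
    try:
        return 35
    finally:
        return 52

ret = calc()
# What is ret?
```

Step-by-step execution trace:
1. `calc()` enters try: `return 35` sets pending return value 35.
2. Before returning, `finally: return 52` runs and overrides the pending return.
3. calc() returns 52 → ret = 52.
Result: 52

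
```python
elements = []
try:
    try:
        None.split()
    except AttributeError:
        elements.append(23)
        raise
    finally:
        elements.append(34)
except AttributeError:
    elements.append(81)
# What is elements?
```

Step-by-step execution trace:
1. Inner try: `None.split()` raises AttributeError.
2. Inner `except AttributeError` matches → `elements.append(23)` → elements = [23].
3. bare `raise` re-raises AttributeError.
4. Inner `finally` runs during unwinding: `elements.append(34)` → elements = [23, 34].
5. Outer `except AttributeError` matches → `elements.append(81)` → elements = [23, 34, 81].
Result: [23, 34, 81]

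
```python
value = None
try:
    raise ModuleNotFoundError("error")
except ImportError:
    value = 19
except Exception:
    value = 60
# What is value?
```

Step-by-step execution trace:
1. `raise ModuleNotFoundError(...)` raises ModuleNotFoundError.
2. `except ImportError` matches (ModuleNotFoundError is a subclass of ImportError) → value = 19.
3. `except Exception` is not reached.
Result: 19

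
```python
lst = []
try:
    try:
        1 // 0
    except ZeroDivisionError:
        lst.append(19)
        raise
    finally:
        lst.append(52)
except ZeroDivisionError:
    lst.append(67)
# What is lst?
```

Step-by-step execution trace:
1. Inner try: `1 // 0` raises ZeroDivisionError.
2. Inner `except ZeroDivisionError` matches → `lst.append(19)` → lst = [19].
3. bare `raise` re-raises ZeroDivisionError.
4. Inner `finally` runs during unwinding: `lst.append(52)` → lst = [19, 52].
5. Outer `except ZeroDivisionError` matches → `lst.append(67)` → lst = [19, 52, 67].
Result: [19, 52, 67]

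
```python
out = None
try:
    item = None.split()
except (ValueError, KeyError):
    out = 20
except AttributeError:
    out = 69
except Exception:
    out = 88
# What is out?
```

Step-by-step execution trace:
1. `item = None.split()` raises AttributeError.
2. `except (ValueError, KeyError)` does not match AttributeError; skipped.
3. `except AttributeError` matches (exact type match) → out = 69.
4. `except Exception` is not reached.
Result: 69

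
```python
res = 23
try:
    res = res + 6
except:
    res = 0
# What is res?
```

Step-by-step execution trace:
1. res starts at 23.
2. try: `res = res + 6` → res = 29. No exception raised.
3. `except` is skipped.
Result: 29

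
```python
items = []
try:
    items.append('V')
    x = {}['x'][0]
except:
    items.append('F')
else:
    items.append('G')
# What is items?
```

Step-by-step execution trace:
1. try: `items.append('V')` → items = ['V'].
2. `x = {}['x'][0]` raises KeyError.
3. bare `except` matches → `items.append('F')` → items = ['V', 'F'].
4. `else` is skipped (an exception was raised).
Result: ['V', 'F']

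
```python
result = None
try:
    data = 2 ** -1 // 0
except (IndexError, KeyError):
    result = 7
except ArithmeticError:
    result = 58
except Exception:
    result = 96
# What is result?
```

Step-by-step execution trace:
1. `data = 2 ** -1 // 0` raises ZeroDivisionError.
2. `except (IndexError, KeyError)` does not match ZeroDivisionError; skipped.
3. `except ArithmeticError` matches (ZeroDivisionError is a subclass of ArithmeticError) → result = 58.
4. `except Exception` is not reached.
Result: 58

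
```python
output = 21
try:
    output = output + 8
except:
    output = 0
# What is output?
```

Step-by-step execution trace:
1. output starts at 21.
2. try: `output = output + 8` → output = 29. No exception raised.
3. `except` is skipped.
Result: 29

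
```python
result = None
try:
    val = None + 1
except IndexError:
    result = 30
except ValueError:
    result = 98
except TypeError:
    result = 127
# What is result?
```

Step-by-step execution trace:
1. `val = None + 1` raises TypeError.
2. `except IndexError` does not match TypeError; skipped.
3. `except ValueError` does not match TypeError; skipped.
4. `except TypeError` matches → result = 127.
Result: 127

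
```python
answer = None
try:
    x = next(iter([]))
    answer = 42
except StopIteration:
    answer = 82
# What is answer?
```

Step-by-step execution trace:
1. `x = next(iter([]))` raises StopIteration.
2. `answer = 42` is not reached.
3. `except StopIteration` matches → answer = 82.
Result: 82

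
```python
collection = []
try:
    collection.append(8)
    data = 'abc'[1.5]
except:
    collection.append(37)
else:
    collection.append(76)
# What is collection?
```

Step-by-step execution trace:
1. try: `collection.append(8)` → collection = [8].
2. `data = 'abc'[1.5]` raises TypeError.
3. bare `except` matches → `collection.append(37)` → collection = [8, 37].
4. `else` is skipped (an exception was raised).
Result: [8, 37]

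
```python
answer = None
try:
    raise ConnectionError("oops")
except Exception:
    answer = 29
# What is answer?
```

Step-by-step execution trace:
1. `raise ConnectionError(...)` raises ConnectionError.
2. `except Exception` matches (ConnectionError is a subclass of Exception) → answer = 29.
Result: 29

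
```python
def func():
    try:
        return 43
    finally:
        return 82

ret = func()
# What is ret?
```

Step-by-step execution trace:
1. `func()` enters try: `return 43` sets pending return value 43.
2. Before returning, `finally: return 82` runs and overrides the pending return.
3. func() returns 82 → ret = 82.
Result: 82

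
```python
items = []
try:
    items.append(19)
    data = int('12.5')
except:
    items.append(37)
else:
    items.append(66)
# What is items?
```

Step-by-step execution trace:
1. try: `items.append(19)` → items = [19].
2. `data = int('12.5')` raises ValueError.
3. bare `except` matches → `items.append(37)` → items = [19, 37].
4. `else` is skipped (an exception was raised).
Result: [19, 37]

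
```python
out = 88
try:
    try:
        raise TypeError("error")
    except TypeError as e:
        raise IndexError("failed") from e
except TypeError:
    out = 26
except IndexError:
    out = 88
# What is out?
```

Step-by-step execution trace:
1. Inner try raises TypeError; inner `except TypeError as e` catches it.
2. `raise IndexError(...) from e` raises IndexError (TypeError is attached as __cause__, but only IndexError is active).
3. Outer `except TypeError` does not match IndexError; skipped.
4. Outer `except IndexError` matches → out = 88.
Result: 88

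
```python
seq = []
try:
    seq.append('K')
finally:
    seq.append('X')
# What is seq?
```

Step-by-step execution trace:
1. try: `seq.append('K')` → seq = ['K'].
2. The try body completes without raising.
3. finally always runs: `seq.append('X')` → seq = ['K', 'X'].
Result: ['K', 'X']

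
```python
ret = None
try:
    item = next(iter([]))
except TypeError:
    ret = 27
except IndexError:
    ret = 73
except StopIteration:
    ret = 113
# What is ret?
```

Step-by-step execution trace:
1. `item = next(iter([]))` raises StopIteration.
2. `except TypeError` does not match StopIteration; skipped.
3. `except IndexError` does not match StopIteration; skipped.
4. `except StopIteration` matches → ret = 113.
Result: 113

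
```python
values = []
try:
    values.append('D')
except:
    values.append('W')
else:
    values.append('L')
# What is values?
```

Step-by-step execution trace:
1. try: `values.append('D')` → values = ['D']. No exception raised.
2. `except` is skipped.
3. `else` runs (try completed without exception): `values.append('L')` → values = ['D', 'L'].
Result: ['D', 'L']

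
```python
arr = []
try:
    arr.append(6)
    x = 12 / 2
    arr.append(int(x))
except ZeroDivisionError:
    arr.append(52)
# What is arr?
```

Step-by-step execution trace:
1. try: `arr.append(6)` → arr = [6].
2. `x = 12 / 2` → x = 6.0. No exception raised.
3. `arr.append(int(x))` → arr = [6, 6].
4. `except ZeroDivisionError` is skipped (no exception was raised).
Result: [6, 6]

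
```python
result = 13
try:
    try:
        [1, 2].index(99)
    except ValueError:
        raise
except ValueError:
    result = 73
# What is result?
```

Step-by-step execution trace:
1. Inner try: `[1, 2].index(99)` raises ValueError.
2. Inner `except ValueError` matches; bare `raise` re-raises the same ValueError.
3. Outer `except ValueError` matches → result = 73.
Result: 73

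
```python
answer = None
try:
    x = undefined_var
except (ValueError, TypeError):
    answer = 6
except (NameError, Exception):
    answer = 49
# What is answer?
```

Step-by-step execution trace:
1. `x = undefined_var` raises NameError.
2. `except (ValueError, TypeError)` does not match NameError; skipped.
3. `except (NameError, Exception)` matches (NameError is in the tuple) → answer = 49.
Result: 49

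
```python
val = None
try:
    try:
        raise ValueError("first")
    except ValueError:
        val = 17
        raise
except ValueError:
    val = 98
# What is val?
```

Step-by-step execution trace:
1. Inner try: `raise ValueError("first")` raises ValueError.
2. Inner `except ValueError` matches → val = 17.
3. bare `raise` re-raises the same ValueError.
4. Outer `except ValueError` matches → val = 98.
Result: 98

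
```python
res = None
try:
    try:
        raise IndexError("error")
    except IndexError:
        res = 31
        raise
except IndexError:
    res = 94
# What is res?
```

Step-by-step execution trace:
1. Inner try: `raise IndexError("error")` raises IndexError.
2. Inner `except IndexError` matches → res = 31.
3. bare `raise` re-raises the same IndexError.
4. Outer `except IndexError` matches → res = 94.
Result: 94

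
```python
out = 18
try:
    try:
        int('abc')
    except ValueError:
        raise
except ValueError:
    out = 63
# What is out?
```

Step-by-step execution trace:
1. Inner try: `int('abc')` raises ValueError.
2. Inner `except ValueError` matches; bare `raise` re-raises the same ValueError.
3. Outer `except ValueError` matches → out = 63.
Result: 63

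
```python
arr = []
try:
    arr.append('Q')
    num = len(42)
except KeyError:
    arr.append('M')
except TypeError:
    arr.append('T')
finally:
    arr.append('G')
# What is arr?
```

Step-by-step execution trace:
1. try: `arr.append('Q')` → arr = ['Q'].
2. `num = len(42)` raises TypeError.
3. `except KeyError` does not match TypeError; skipped.
4. `except TypeError` matches → `arr.append('T')` → arr = ['Q', 'T'].
5. finally always runs: `arr.append('G')` → arr = ['Q', 'T', 'G'].
Result: ['Q', 'T', 'G']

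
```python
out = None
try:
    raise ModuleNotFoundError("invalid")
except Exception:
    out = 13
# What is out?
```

Step-by-step execution trace:
1. `raise ModuleNotFoundError(...)` raises ModuleNotFoundError.
2. `except Exception` matches (ModuleNotFoundError is a subclass of Exception) → out = 13.
Result: 13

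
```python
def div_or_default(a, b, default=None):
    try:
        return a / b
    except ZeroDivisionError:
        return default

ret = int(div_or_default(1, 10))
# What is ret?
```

Step-by-step execution trace:
1. `div_or_default(1, 10)` enters try: `return 1 / 10` → returns 0.1. No exception raised.
2. `except ZeroDivisionError` is skipped.
3. `int(0.1)` → 0 → ret = 0.
Result: 0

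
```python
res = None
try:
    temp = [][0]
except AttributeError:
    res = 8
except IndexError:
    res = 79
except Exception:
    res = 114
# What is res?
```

Step-by-step execution trace:
1. `temp = [][0]` raises IndexError.
2. `except AttributeError` does not match IndexError; skipped.
3. `except IndexError` matches → res = 79.
4. Remaining except clauses are skipped.
Result: 79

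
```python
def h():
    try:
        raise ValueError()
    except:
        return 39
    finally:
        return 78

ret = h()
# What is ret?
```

Step-by-step execution trace:
1. `h()` enters try: `raise ValueError()` raises ValueError.
2. bare `except` matches → `return 39` sets pending return value 39.
3. Before returning, `finally: return 78` runs and overrides the pending return.
4. h() returns 78 → ret = 78.
Result: 78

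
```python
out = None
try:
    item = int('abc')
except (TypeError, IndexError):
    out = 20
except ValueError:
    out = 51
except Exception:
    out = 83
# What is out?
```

Step-by-step execution trace:
1. `item = int('abc')` raises ValueError.
2. `except (TypeError, IndexError)` does not match ValueError; skipped.
3. `except ValueError` matches (exact type match) → out = 51.
4. `except Exception` is not reached.
Result: 51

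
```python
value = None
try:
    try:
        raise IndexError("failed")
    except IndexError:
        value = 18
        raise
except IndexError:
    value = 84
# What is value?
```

Step-by-step execution trace:
1. Inner try: `raise IndexError("failed")` raises IndexError.
2. Inner `except IndexError` matches → value = 18.
3. bare `raise` re-raises the same IndexError.
4. Outer `except IndexError` matches → value = 84.
Result: 84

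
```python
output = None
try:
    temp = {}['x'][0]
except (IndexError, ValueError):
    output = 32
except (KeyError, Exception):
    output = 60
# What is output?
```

Step-by-step execution trace:
1. `temp = {}['x'][0]` raises KeyError.
2. `except (IndexError, ValueError)` does not match KeyError; skipped.
3. `except (KeyError, Exception)` matches (KeyError is in the tuple) → output = 60.
Result: 60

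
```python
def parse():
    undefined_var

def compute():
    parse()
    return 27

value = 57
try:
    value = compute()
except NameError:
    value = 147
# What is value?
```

Step-by-step execution trace:
1. value starts at 57.
2. try: `compute()` calls `parse()`.
3. `parse()` evaluates `undefined_var`, which raises NameError; it propagates through compute (uncaught).
4. `return 27` in compute is not reached; the assignment to value does not complete.
5. `except NameError` matches → value = 147.
Result: 147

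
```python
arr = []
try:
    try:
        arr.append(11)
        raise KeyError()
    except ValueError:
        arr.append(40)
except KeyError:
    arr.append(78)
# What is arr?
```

Step-by-step execution trace:
1. Inner try: `arr.append(11)` → arr = [11].
2. `raise KeyError()` raises KeyError.
3. Inner `except ValueError` does not match KeyError; exception propagates to outer try.
4. Outer `except KeyError` matches → `arr.append(78)` → arr = [11, 78].
Result: [11, 78]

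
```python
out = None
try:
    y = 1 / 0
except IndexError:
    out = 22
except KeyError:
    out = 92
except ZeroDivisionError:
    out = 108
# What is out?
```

Step-by-step execution trace:
1. `y = 1 / 0` raises ZeroDivisionError.
2. `except IndexError` does not match ZeroDivisionError; skipped.
3. `except KeyError` does not match ZeroDivisionError; skipped.
4. `except ZeroDivisionError` matches → out = 108.
Result: 108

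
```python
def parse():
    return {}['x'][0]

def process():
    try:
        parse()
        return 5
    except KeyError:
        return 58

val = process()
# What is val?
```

Step-by-step execution trace:
1. `process()` calls `parse()`.
2. `parse()` evaluates `{}['x'][0]`, which raises KeyError; it propagates to the caller.
3. `return 5` is not reached.
4. `except KeyError` in process matches → returns 58.
5. val = 58.
Result: 58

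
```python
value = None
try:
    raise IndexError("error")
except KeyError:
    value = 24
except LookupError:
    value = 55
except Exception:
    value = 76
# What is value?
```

Step-by-step execution trace:
1. `raise IndexError(...)` raises IndexError.
2. `except KeyError` does not match (IndexError is not a subclass of KeyError); skipped.
3. `except LookupError` matches (IndexError is a subclass of LookupError) → value = 55.
4. `except Exception` is not reached.
Result: 55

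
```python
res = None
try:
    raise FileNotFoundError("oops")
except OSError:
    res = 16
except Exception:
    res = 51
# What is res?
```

Step-by-step execution trace:
1. `raise FileNotFoundError(...)` raises FileNotFoundError.
2. `except OSError` matches (FileNotFoundError is a subclass of OSError) → res = 16.
3. `except Exception` is not reached.
Result: 16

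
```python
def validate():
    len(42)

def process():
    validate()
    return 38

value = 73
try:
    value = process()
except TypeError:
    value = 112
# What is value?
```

Step-by-step execution trace:
1. value starts at 73.
2. try: `process()` calls `validate()`.
3. `validate()` evaluates `len(42)`, which raises TypeError; it propagates through process (uncaught).
4. `return 38` in process is not reached; the assignment to value does not complete.
5. `except TypeError` matches → value = 112.
Result: 112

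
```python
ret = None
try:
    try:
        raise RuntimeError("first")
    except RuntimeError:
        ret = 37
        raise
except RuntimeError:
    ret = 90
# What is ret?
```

Step-by-step execution trace:
1. Inner try: `raise RuntimeError("first")` raises RuntimeError.
2. Inner `except RuntimeError` matches → ret = 37.
3. bare `raise` re-raises the same RuntimeError.
4. Outer `except RuntimeError` matches → ret = 90.
Result: 90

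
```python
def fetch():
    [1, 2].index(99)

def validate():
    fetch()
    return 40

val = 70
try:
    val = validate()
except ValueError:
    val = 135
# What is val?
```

Step-by-step execution trace:
1. val starts at 70.
2. try: `validate()` calls `fetch()`.
3. `fetch()` evaluates `[1, 2].index(99)`, which raises ValueError; it propagates through validate (uncaught).
4. `return 40` in validate is not reached; the assignment to val does not complete.
5. `except ValueError` matches → val = 135.
Result: 135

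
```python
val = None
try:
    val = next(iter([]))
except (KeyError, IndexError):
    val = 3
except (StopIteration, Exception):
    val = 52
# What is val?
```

Step-by-step execution trace:
1. `val = next(iter([]))` raises StopIteration.
2. `except (KeyError, IndexError)` does not match StopIteration; skipped.
3. `except (StopIteration, Exception)` matches (StopIteration is in the tuple) → val = 52.
Result: 52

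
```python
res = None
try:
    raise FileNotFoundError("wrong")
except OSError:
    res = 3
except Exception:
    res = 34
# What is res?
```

Step-by-step execution trace:
1. `raise FileNotFoundError(...)` raises FileNotFoundError.
2. `except OSError` matches (FileNotFoundError is a subclass of OSError) → res = 3.
3. `except Exception` is not reached.
Result: 3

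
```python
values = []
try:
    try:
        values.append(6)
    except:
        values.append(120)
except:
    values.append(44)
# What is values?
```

Step-by-step execution trace:
1. Inner try: `values.append(6)` → values = [6]. No exception raised.
2. Inner `except` is skipped.
3. Inner try completes normally; outer `except` is skipped.
Result: [6]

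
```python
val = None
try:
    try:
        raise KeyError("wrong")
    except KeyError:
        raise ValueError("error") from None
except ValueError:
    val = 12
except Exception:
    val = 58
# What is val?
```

Step-by-step execution trace:
1. Inner try raises KeyError; inner `except KeyError` catches it.
2. `raise ValueError(...) from None` raises ValueError (from None suppresses __context__, but the active exception is still ValueError).
3. Outer `except ValueError` matches → val = 12.
4. `except Exception` is not reached.
Result: 12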